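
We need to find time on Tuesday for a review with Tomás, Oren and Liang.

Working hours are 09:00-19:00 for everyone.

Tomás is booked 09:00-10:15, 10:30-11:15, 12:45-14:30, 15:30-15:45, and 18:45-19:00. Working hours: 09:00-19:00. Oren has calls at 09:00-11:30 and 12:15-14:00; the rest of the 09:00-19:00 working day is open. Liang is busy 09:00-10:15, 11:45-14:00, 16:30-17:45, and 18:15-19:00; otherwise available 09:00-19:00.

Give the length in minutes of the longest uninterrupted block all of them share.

Tomás free within 09:00–19:00: 10:15–10:30, 11:15–12:45, 14:30–15:30, 15:45–18:45.
Oren free within 09:00–19:00: 11:30–12:15, 14:00–19:00.
Liang free within 09:00–19:00: 10:15–11:45, 14:00–16:30, 17:45–18:15.
Tomás ∩ Oren: 11:30–12:15, 14:30–15:30, 15:45–18:45.
Tomás ∩ Oren ∩ Liang: 11:30–11:45, 14:30–15:30, 15:45–16:30, 17:45–18:15.
Common window lengths: 15, 60, 45, 30 min; longest is 60.

60 minutes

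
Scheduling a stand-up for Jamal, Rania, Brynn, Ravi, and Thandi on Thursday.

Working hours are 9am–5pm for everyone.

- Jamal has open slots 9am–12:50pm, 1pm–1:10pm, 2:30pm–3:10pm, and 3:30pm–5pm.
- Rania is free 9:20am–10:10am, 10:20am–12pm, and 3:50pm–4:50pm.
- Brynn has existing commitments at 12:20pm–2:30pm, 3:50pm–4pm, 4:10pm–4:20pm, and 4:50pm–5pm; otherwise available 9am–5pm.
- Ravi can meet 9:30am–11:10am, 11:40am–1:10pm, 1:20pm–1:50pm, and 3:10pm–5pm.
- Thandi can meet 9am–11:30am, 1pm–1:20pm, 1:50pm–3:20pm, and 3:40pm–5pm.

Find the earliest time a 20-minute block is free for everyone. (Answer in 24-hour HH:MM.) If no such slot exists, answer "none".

09:30

Brynn free within 09:00–17:00: 09:00–12:20, 14:30–15:50, 16:00–16:10, 16:20–16:50.
Jamal ∩ Rania: 09:20–10:10, 10:20–12:00, 15:50–16:50.
Jamal ∩ Rania ∩ Brynn: 09:20–10:10, 10:20–12:00, 16:00–16:10, 16:20–16:50.
Jamal ∩ Rania ∩ Brynn ∩ Ravi: 09:30–10:10, 10:20–11:10, 11:40–12:00, 16:00–16:10, 16:20–16:50.
Jamal ∩ Rania ∩ Brynn ∩ Ravi ∩ Thandi: 09:30–10:10, 10:20–11:10, 16:00–16:10, 16:20–16:50.
Windows ≥ 20 min: 09:30–10:10, 10:20–11:10, 16:20–16:50.
Earliest such window starts at 09:30.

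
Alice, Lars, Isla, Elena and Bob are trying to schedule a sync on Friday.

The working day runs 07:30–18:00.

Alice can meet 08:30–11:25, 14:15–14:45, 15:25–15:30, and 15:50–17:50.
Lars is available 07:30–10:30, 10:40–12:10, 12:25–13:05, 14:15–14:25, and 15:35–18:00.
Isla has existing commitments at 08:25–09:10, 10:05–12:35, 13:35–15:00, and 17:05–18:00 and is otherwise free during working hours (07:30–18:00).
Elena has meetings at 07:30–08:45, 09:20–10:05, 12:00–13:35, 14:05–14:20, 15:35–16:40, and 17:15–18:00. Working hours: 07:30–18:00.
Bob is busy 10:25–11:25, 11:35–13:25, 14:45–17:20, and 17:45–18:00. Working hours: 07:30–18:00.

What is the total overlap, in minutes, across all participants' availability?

10 minutes

Isla free within 07:30–18:00: 07:30–08:25, 09:10–10:05, 12:35–13:35, 15:00–17:05.
Elena free within 07:30–18:00: 08:45–09:20, 10:05–12:00, 13:35–14:05, 14:20–15:35, 16:40–17:15.
Bob free within 07:30–18:00: 07:30–10:25, 11:25–11:35, 13:25–14:45, 17:20–17:45.
Alice ∩ Lars: 08:30–10:30, 10:40–11:25, 14:15–14:25, 15:50–17:50.
Alice ∩ Lars ∩ Isla: 09:10–10:05, 15:50–17:05.
Alice ∩ Lars ∩ Isla ∩ Elena: 09:10–09:20, 16:40–17:05.
Alice ∩ Lars ∩ Isla ∩ Elena ∩ Bob: 09:10–09:20.
Total common minutes: 10.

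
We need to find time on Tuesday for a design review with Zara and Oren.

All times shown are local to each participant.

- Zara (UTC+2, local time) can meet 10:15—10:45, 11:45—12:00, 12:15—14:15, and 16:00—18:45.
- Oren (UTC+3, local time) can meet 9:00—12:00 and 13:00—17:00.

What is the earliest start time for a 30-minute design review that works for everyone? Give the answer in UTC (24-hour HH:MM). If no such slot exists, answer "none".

Zara → UTC: 08:15–08:45, 09:45–10:00, 10:15–12:15, 14:00–16:45.
Oren → UTC: 06:00–09:00, 10:00–14:00.
Zara ∩ Oren: 08:15–08:45, 10:15–12:15.
Windows ≥ 30 min: 08:15–08:45, 10:15–12:15.
Earliest such window starts at 08:15.

08:15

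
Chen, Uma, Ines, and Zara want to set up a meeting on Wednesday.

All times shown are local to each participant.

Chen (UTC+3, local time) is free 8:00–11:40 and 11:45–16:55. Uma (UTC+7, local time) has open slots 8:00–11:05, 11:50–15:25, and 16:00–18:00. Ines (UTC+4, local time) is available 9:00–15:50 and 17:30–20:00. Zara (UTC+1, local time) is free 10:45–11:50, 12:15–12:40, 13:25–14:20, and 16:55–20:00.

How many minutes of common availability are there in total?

Chen → UTC: 05:00–08:40, 08:45–13:55.
Uma → UTC: 01:00–04:05, 04:50–08:25, 09:00–11:00.
Ines → UTC: 05:00–11:50, 13:30–16:00.
Zara → UTC: 09:45–10:50, 11:15–11:40, 12:25–13:20, 15:55–19:00.
Chen ∩ Uma: 05:00–08:25, 09:00–11:00.
Chen ∩ Uma ∩ Ines: 05:00–08:25, 09:00–11:00.
Chen ∩ Uma ∩ Ines ∩ Zara: 09:45–10:50.
Total common minutes: 65.

65 minutes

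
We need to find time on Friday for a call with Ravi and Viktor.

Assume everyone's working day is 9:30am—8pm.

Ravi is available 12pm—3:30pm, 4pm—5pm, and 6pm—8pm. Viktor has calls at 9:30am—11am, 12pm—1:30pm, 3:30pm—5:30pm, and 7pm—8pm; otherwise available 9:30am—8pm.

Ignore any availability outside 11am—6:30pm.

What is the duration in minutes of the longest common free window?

Viktor free within 09:30–20:00: 11:00–12:00, 13:30–15:30, 17:30–19:00.
Ravi ∩ Viktor: 13:30–15:30, 18:00–19:00.
Restricted to 11:00–18:30: 13:30–15:30, 18:00–18:30.
Common window lengths: 120, 30 min; longest is 120.

120 minutes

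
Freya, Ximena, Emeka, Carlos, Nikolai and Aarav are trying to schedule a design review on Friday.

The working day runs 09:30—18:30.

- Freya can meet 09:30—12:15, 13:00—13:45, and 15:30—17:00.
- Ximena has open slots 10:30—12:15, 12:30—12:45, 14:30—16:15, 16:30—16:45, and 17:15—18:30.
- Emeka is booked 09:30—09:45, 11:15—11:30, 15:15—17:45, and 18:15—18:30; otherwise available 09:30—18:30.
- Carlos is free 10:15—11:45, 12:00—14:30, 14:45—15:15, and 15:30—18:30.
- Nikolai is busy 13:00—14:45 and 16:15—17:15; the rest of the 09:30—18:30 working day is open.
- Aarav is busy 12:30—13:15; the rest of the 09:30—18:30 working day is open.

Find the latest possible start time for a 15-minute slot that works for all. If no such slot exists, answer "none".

12:00

Emeka free within 09:30–18:30: 09:45–11:15, 11:30–15:15, 17:45–18:15.
Nikolai free within 09:30–18:30: 09:30–13:00, 14:45–16:15, 17:15–18:30.
Aarav free within 09:30–18:30: 09:30–12:30, 13:15–18:30.
Freya ∩ Ximena: 10:30–12:15, 15:30–16:15, 16:30–16:45.
Freya ∩ Ximena ∩ Emeka: 10:30–11:15, 11:30–12:15.
Freya ∩ Ximena ∩ Emeka ∩ Carlos: 10:30–11:15, 11:30–11:45, 12:00–12:15.
Freya ∩ Ximena ∩ Emeka ∩ Carlos ∩ Nikolai: 10:30–11:15, 11:30–11:45, 12:00–12:15.
Freya ∩ Ximena ∩ Emeka ∩ Carlos ∩ Nikolai ∩ Aarav: 10:30–11:15, 11:30–11:45, 12:00–12:15.
Windows ≥ 15 min: 10:30–11:15, 11:30–11:45, 12:00–12:15.
Latest start in the last window 12:00–12:15 is 12:15 − 15 min = 12:00.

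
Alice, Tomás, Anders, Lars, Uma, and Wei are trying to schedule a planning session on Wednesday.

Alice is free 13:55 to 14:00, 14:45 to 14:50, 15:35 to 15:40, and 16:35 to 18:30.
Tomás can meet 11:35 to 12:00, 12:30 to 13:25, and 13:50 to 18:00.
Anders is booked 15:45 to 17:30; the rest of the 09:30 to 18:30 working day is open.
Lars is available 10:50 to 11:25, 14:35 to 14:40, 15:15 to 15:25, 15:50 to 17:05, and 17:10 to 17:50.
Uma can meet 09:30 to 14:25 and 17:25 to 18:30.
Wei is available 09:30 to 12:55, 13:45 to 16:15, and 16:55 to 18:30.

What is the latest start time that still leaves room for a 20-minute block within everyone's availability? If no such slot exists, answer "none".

Anders free within 09:30–18:30: 09:30–15:45, 17:30–18:30.
Alice ∩ Tomás: 13:55–14:00, 14:45–14:50, 15:35–15:40, 16:35–18:00.
Alice ∩ Tomás ∩ Anders: 13:55–14:00, 14:45–14:50, 15:35–15:40, 17:30–18:00.
Alice ∩ Tomás ∩ Anders ∩ Lars: 17:30–17:50.
Alice ∩ Tomás ∩ Anders ∩ Lars ∩ Uma: 17:30–17:50.
Alice ∩ Tomás ∩ Anders ∩ Lars ∩ Uma ∩ Wei: 17:30–17:50.
Windows ≥ 20 min: 17:30–17:50.
Latest start in the last window 17:30–17:50 is 17:50 − 20 min = 17:30.

17:30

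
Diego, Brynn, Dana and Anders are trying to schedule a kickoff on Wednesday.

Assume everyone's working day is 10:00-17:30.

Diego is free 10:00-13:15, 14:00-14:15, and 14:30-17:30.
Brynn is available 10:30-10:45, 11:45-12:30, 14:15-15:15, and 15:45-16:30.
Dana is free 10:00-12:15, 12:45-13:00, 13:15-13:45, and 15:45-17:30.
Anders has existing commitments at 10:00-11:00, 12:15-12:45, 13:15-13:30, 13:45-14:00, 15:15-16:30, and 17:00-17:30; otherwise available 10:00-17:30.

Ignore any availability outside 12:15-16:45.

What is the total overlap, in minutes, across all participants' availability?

0 minutes

Anders free within 10:00–17:30: 11:00–12:15, 12:45–13:15, 13:30–13:45, 14:00–15:15, 16:30–17:00.
Diego ∩ Brynn: 10:30–10:45, 11:45–12:30, 14:30–15:15, 15:45–16:30.
Diego ∩ Brynn ∩ Dana: 10:30–10:45, 11:45–12:15, 15:45–16:30.
Diego ∩ Brynn ∩ Dana ∩ Anders: 11:45–12:15.
Restricted to 12:15–16:45: (none).
Total common minutes: 0.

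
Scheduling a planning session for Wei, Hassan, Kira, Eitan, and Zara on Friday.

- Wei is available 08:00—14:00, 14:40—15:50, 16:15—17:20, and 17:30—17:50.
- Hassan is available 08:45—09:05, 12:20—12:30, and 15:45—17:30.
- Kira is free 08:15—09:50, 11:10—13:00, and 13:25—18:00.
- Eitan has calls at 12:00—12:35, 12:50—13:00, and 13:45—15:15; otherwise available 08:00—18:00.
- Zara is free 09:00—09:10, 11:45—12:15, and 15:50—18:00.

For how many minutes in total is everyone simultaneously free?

70 minutes

Eitan free within 08:00–18:00: 08:00–12:00, 12:35–12:50, 13:00–13:45, 15:15–18:00.
Wei ∩ Hassan: 08:45–09:05, 12:20–12:30, 15:45–15:50, 16:15–17:20.
Wei ∩ Hassan ∩ Kira: 08:45–09:05, 12:20–12:30, 15:45–15:50, 16:15–17:20.
Wei ∩ Hassan ∩ Kira ∩ Eitan: 08:45–09:05, 15:45–15:50, 16:15–17:20.
Wei ∩ Hassan ∩ Kira ∩ Eitan ∩ Zara: 09:00–09:05, 16:15–17:20.
Total common minutes: 5 + 65 = 70.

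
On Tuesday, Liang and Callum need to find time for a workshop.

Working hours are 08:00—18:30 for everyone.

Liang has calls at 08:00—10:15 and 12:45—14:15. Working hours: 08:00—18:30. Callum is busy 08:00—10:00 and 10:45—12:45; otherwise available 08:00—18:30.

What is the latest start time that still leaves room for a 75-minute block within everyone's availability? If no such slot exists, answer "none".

Liang free within 08:00–18:30: 10:15–12:45, 14:15–18:30.
Callum free within 08:00–18:30: 10:00–10:45, 12:45–18:30.
Liang ∩ Callum: 10:15–10:45, 14:15–18:30.
Windows ≥ 75 min: 14:15–18:30.
Latest start in the last window 14:15–18:30 is 18:30 − 75 min = 17:15.

17:15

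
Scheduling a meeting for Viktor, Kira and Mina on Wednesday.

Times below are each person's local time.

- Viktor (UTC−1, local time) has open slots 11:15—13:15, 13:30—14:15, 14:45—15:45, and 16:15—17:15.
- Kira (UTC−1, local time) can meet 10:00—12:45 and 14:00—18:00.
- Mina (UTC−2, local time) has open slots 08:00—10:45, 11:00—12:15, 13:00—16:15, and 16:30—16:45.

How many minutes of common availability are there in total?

210 minutes

Viktor → UTC: 12:15–14:15, 14:30–15:15, 15:45–16:45, 17:15–18:15.
Kira → UTC: 11:00–13:45, 15:00–19:00.
Mina → UTC: 10:00–12:45, 13:00–14:15, 15:00–18:15, 18:30–18:45.
Viktor ∩ Kira: 12:15–13:45, 15:00–15:15, 15:45–16:45, 17:15–18:15.
Viktor ∩ Kira ∩ Mina: 12:15–12:45, 13:00–13:45, 15:00–15:15, 15:45–16:45, 17:15–18:15.
Total common minutes: 30 + 45 + 15 + 60 + 60 = 210.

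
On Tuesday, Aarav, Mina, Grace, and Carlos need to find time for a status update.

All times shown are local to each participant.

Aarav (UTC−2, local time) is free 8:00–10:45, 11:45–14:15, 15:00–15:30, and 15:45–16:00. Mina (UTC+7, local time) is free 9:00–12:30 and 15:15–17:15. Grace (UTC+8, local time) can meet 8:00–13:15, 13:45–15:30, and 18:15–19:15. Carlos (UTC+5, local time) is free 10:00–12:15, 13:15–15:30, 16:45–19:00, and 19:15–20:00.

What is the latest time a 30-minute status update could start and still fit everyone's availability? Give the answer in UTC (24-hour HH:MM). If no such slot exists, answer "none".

none

Aarav → UTC: 10:00–12:45, 13:45–16:15, 17:00–17:30, 17:45–18:00.
Mina → UTC: 02:00–05:30, 08:15–10:15.
Grace → UTC: 00:00–05:15, 05:45–07:30, 10:15–11:15.
Carlos → UTC: 05:00–07:15, 08:15–10:30, 11:45–14:00, 14:15–15:00.
Aarav ∩ Mina: 10:00–10:15.
Aarav ∩ Mina ∩ Grace: (none).
Aarav ∩ Mina ∩ Grace ∩ Carlos: (none).
Windows ≥ 30 min: (none).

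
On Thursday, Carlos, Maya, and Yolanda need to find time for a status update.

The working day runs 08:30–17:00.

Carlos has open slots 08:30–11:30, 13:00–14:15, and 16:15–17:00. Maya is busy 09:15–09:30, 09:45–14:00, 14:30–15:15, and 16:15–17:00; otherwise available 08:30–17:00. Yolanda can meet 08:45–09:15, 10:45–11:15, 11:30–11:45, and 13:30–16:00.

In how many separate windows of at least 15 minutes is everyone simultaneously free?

Maya free within 08:30–17:00: 08:30–09:15, 09:30–09:45, 14:00–14:30, 15:15–16:15.
Carlos ∩ Maya: 08:30–09:15, 09:30–09:45, 14:00–14:15.
Carlos ∩ Maya ∩ Yolanda: 08:45–09:15, 14:00–14:15.
Windows ≥ 15 min: 08:45–09:15, 14:00–14:15.
That's 2 windows.

2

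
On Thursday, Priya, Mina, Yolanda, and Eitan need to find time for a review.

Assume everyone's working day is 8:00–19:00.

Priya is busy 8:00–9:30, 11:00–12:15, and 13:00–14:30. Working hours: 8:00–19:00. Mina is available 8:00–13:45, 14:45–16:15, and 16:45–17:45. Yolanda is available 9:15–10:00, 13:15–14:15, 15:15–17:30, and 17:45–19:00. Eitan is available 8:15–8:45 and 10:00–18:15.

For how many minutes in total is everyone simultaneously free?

105 minutes

Priya free within 08:00–19:00: 09:30–11:00, 12:15–13:00, 14:30–19:00.
Priya ∩ Mina: 09:30–11:00, 12:15–13:00, 14:45–16:15, 16:45–17:45.
Priya ∩ Mina ∩ Yolanda: 09:30–10:00, 15:15–16:15, 16:45–17:30.
Priya ∩ Mina ∩ Yolanda ∩ Eitan: 15:15–16:15, 16:45–17:30.
Total common minutes: 60 + 45 = 105.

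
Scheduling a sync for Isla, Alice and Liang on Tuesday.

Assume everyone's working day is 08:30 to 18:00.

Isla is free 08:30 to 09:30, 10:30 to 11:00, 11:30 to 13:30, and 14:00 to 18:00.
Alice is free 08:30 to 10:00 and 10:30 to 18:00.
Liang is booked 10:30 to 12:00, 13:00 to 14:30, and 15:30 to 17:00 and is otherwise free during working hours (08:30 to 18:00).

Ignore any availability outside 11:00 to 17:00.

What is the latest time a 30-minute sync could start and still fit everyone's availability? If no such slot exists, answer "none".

Liang free within 08:30–18:00: 08:30–10:30, 12:00–13:00, 14:30–15:30, 17:00–18:00.
Isla ∩ Alice: 08:30–09:30, 10:30–11:00, 11:30–13:30, 14:00–18:00.
Isla ∩ Alice ∩ Liang: 08:30–09:30, 12:00–13:00, 14:30–15:30, 17:00–18:00.
Restricted to 11:00–17:00: 12:00–13:00, 14:30–15:30.
Windows ≥ 30 min: 12:00–13:00, 14:30–15:30.
Latest start in the last window 14:30–15:30 is 15:30 − 30 min = 15:00.

15:00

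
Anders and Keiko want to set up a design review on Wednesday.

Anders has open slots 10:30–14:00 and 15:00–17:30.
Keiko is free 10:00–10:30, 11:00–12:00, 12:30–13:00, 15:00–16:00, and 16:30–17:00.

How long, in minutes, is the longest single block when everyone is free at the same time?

Anders ∩ Keiko: 11:00–12:00, 12:30–13:00, 15:00–16:00, 16:30–17:00.
Common window lengths: 60, 30, 60, 30 min; longest is 60.

60 minutes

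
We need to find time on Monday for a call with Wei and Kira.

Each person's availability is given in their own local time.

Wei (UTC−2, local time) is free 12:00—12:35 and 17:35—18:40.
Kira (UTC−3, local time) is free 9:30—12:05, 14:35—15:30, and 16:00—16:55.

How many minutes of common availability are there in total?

55 minutes

Wei → UTC: 14:00–14:35, 19:35–20:40.
Kira → UTC: 12:30–15:05, 17:35–18:30, 19:00–19:55.
Wei ∩ Kira: 14:00–14:35, 19:35–19:55.
Total common minutes: 35 + 20 = 55.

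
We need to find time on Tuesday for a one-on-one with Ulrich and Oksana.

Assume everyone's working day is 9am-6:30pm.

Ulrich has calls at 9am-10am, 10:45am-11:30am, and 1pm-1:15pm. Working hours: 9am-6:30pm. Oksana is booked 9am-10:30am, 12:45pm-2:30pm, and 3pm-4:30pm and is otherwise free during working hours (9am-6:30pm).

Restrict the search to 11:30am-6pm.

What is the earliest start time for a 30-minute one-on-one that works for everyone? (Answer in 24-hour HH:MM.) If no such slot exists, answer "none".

Ulrich free within 09:00–18:30: 10:00–10:45, 11:30–13:00, 13:15–18:30.
Oksana free within 09:00–18:30: 10:30–12:45, 14:30–15:00, 16:30–18:30.
Ulrich ∩ Oksana: 10:30–10:45, 11:30–12:45, 14:30–15:00, 16:30–18:30.
Restricted to 11:30–18:00: 11:30–12:45, 14:30–15:00, 16:30–18:00.
Windows ≥ 30 min: 11:30–12:45, 14:30–15:00, 16:30–18:00.
Earliest such window starts at 11:30.

11:30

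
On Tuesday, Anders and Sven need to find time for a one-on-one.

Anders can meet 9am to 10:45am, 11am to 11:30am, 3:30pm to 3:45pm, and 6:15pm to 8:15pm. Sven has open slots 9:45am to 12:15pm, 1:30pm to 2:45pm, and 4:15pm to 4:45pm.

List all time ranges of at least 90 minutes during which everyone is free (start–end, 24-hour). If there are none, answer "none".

none

Anders ∩ Sven: 09:45–10:45, 11:00–11:30.
Windows ≥ 90 min: (none).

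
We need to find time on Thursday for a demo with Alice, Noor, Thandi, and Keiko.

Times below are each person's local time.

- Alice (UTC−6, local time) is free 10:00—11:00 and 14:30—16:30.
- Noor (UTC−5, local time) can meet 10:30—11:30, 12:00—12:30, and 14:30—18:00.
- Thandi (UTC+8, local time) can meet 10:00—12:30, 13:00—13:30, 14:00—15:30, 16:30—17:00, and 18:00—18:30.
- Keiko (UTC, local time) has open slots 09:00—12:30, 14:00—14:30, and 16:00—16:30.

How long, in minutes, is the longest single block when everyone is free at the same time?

0 minutes

Alice → UTC: 16:00–17:00, 20:30–22:30.
Noor → UTC: 15:30–16:30, 17:00–17:30, 19:30–23:00.
Thandi → UTC: 02:00–04:30, 05:00–05:30, 06:00–07:30, 08:30–09:00, 10:00–10:30.
Keiko → UTC: 09:00–12:30, 14:00–14:30, 16:00–16:30.
Alice ∩ Noor: 16:00–16:30, 20:30–22:30.
Alice ∩ Noor ∩ Thandi: (none).
Alice ∩ Noor ∩ Thandi ∩ Keiko: (none).
No common window.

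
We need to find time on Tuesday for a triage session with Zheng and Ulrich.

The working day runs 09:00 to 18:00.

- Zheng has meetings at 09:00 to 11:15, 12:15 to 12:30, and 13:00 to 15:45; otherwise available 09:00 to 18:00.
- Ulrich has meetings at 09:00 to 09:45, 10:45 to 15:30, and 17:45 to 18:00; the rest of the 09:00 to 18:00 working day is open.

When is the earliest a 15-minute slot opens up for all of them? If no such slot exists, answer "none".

15:45

Zheng free within 09:00–18:00: 11:15–12:15, 12:30–13:00, 15:45–18:00.
Ulrich free within 09:00–18:00: 09:45–10:45, 15:30–17:45.
Zheng ∩ Ulrich: 15:45–17:45.
Windows ≥ 15 min: 15:45–17:45.
Earliest such window starts at 15:45.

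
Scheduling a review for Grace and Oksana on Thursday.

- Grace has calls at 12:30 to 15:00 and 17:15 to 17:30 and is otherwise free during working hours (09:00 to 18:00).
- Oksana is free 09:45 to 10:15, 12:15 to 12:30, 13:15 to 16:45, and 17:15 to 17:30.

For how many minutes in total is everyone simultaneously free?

150 minutes

Grace free within 09:00–18:00: 09:00–12:30, 15:00–17:15, 17:30–18:00.
Grace ∩ Oksana: 09:45–10:15, 12:15–12:30, 15:00–16:45.
Total common minutes: 30 + 15 + 105 = 150.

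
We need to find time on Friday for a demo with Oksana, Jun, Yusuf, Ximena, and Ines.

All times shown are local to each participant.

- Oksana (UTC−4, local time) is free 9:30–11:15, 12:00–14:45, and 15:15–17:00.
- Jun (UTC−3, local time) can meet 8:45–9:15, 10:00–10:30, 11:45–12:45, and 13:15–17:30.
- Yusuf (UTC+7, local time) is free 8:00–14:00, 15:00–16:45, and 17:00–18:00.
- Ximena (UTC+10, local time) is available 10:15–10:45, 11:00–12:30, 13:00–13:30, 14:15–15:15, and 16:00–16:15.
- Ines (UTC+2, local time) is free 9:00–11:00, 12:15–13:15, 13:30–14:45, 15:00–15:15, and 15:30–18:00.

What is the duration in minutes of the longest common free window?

Oksana → UTC: 13:30–15:15, 16:00–18:45, 19:15–21:00.
Jun → UTC: 11:45–12:15, 13:00–13:30, 14:45–15:45, 16:15–20:30.
Yusuf → UTC: 01:00–07:00, 08:00–09:45, 10:00–11:00.
Ximena → UTC: 00:15–00:45, 01:00–02:30, 03:00–03:30, 04:15–05:15, 06:00–06:15.
Ines → UTC: 07:00–09:00, 10:15–11:15, 11:30–12:45, 13:00–13:15, 13:30–16:00.
Oksana ∩ Jun: 14:45–15:15, 16:15–18:45, 19:15–20:30.
Oksana ∩ Jun ∩ Yusuf: (none).
Oksana ∩ Jun ∩ Yusuf ∩ Ximena: (none).
Oksana ∩ Jun ∩ Yusuf ∩ Ximena ∩ Ines: (none).
No common window.

0 minutes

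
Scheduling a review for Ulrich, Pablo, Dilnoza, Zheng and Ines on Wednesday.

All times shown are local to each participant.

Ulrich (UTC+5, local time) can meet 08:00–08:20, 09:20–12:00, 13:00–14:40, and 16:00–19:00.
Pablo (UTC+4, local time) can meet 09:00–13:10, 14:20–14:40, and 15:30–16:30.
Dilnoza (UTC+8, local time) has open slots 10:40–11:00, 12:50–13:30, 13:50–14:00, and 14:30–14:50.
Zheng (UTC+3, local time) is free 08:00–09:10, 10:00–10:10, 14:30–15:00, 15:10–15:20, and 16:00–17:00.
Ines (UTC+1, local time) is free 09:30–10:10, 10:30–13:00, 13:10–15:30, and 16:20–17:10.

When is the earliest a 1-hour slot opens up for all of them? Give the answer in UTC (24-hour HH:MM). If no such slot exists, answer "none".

Ulrich → UTC: 03:00–03:20, 04:20–07:00, 08:00–09:40, 11:00–14:00.
Pablo → UTC: 05:00–09:10, 10:20–10:40, 11:30–12:30.
Dilnoza → UTC: 02:40–03:00, 04:50–05:30, 05:50–06:00, 06:30–06:50.
Zheng → UTC: 05:00–06:10, 07:00–07:10, 11:30–12:00, 12:10–12:20, 13:00–14:00.
Ines → UTC: 08:30–09:10, 09:30–12:00, 12:10–14:30, 15:20–16:10.
Ulrich ∩ Pablo: 05:00–07:00, 08:00–09:10, 11:30–12:30.
Ulrich ∩ Pablo ∩ Dilnoza: 05:00–05:30, 05:50–06:00, 06:30–06:50.
Ulrich ∩ Pablo ∩ Dilnoza ∩ Zheng: 05:00–05:30, 05:50–06:00.
Ulrich ∩ Pablo ∩ Dilnoza ∩ Zheng ∩ Ines: (none).
Windows ≥ 60 min: (none).

none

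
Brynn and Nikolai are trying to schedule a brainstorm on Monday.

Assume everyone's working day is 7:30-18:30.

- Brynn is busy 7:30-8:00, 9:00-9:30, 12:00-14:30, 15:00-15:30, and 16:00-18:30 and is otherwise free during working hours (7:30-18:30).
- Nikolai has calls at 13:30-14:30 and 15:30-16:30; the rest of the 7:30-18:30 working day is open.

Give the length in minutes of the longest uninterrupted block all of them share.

Brynn free within 07:30–18:30: 08:00–09:00, 09:30–12:00, 14:30–15:00, 15:30–16:00.
Nikolai free within 07:30–18:30: 07:30–13:30, 14:30–15:30, 16:30–18:30.
Brynn ∩ Nikolai: 08:00–09:00, 09:30–12:00, 14:30–15:00.
Common window lengths: 60, 150, 30 min; longest is 150.

150 minutes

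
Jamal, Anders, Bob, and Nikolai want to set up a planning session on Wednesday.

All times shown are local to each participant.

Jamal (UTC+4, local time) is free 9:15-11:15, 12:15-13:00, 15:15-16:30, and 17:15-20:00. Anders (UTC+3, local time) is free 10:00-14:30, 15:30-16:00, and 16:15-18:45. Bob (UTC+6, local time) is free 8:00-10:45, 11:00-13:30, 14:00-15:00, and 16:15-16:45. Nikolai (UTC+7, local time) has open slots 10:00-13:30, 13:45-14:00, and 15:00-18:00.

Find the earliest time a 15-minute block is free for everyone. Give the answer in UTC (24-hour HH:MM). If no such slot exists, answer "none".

08:15

Jamal → UTC: 05:15–07:15, 08:15–09:00, 11:15–12:30, 13:15–16:00.
Anders → UTC: 07:00–11:30, 12:30–13:00, 13:15–15:45.
Bob → UTC: 02:00–04:45, 05:00–07:30, 08:00–09:00, 10:15–10:45.
Nikolai → UTC: 03:00–06:30, 06:45–07:00, 08:00–11:00.
Jamal ∩ Anders: 07:00–07:15, 08:15–09:00, 11:15–11:30, 13:15–15:45.
Jamal ∩ Anders ∩ Bob: 07:00–07:15, 08:15–09:00.
Jamal ∩ Anders ∩ Bob ∩ Nikolai: 08:15–09:00.
Windows ≥ 15 min: 08:15–09:00.
Earliest such window starts at 08:15.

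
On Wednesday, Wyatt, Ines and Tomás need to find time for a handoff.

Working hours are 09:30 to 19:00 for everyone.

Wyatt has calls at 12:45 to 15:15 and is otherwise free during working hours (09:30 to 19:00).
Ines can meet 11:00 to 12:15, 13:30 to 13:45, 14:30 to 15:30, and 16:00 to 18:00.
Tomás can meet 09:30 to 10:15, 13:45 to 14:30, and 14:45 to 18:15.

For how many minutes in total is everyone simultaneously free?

135 minutes

Wyatt free within 09:30–19:00: 09:30–12:45, 15:15–19:00.
Wyatt ∩ Ines: 11:00–12:15, 15:15–15:30, 16:00–18:00.
Wyatt ∩ Ines ∩ Tomás: 15:15–15:30, 16:00–18:00.
Total common minutes: 15 + 120 = 135.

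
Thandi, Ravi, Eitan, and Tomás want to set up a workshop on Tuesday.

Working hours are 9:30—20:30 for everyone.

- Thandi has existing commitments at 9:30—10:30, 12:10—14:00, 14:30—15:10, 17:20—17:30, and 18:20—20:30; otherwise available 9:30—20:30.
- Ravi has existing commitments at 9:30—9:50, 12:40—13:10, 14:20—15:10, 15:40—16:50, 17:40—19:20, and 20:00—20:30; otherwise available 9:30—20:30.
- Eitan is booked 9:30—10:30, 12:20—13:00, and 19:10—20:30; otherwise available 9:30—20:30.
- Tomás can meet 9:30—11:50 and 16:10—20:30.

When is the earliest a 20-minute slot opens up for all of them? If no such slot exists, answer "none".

Thandi free within 09:30–20:30: 10:30–12:10, 14:00–14:30, 15:10–17:20, 17:30–18:20.
Ravi free within 09:30–20:30: 09:50–12:40, 13:10–14:20, 15:10–15:40, 16:50–17:40, 19:20–20:00.
Eitan free within 09:30–20:30: 10:30–12:20, 13:00–19:10.
Thandi ∩ Ravi: 10:30–12:10, 14:00–14:20, 15:10–15:40, 16:50–17:20, 17:30–17:40.
Thandi ∩ Ravi ∩ Eitan: 10:30–12:10, 14:00–14:20, 15:10–15:40, 16:50–17:20, 17:30–17:40.
Thandi ∩ Ravi ∩ Eitan ∩ Tomás: 10:30–11:50, 16:50–17:20, 17:30–17:40.
Windows ≥ 20 min: 10:30–11:50, 16:50–17:20.
Earliest such window starts at 10:30.

10:30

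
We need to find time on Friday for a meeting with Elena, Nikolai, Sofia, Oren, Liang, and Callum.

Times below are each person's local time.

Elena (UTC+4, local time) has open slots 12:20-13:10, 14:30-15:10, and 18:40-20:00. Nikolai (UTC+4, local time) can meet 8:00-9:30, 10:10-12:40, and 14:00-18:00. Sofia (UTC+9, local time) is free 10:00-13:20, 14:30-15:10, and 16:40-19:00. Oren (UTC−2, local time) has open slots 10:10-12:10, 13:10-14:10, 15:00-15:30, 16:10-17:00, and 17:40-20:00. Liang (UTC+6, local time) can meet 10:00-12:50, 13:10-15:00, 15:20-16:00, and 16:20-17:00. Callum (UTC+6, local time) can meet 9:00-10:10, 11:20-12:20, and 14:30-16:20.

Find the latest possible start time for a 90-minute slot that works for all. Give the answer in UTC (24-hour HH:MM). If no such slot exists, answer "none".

none

Elena → UTC: 08:20–09:10, 10:30–11:10, 14:40–16:00.
Nikolai → UTC: 04:00–05:30, 06:10–08:40, 10:00–14:00.
Sofia → UTC: 01:00–04:20, 05:30–06:10, 07:40–10:00.
Oren → UTC: 12:10–14:10, 15:10–16:10, 17:00–17:30, 18:10–19:00, 19:40–22:00.
Liang → UTC: 04:00–06:50, 07:10–09:00, 09:20–10:00, 10:20–11:00.
Callum → UTC: 03:00–04:10, 05:20–06:20, 08:30–10:20.
Elena ∩ Nikolai: 08:20–08:40, 10:30–11:10.
Elena ∩ Nikolai ∩ Sofia: 08:20–08:40.
Elena ∩ Nikolai ∩ Sofia ∩ Oren: (none).
Elena ∩ Nikolai ∩ Sofia ∩ Oren ∩ Liang: (none).
Elena ∩ Nikolai ∩ Sofia ∩ Oren ∩ Liang ∩ Callum: (none).
Windows ≥ 90 min: (none).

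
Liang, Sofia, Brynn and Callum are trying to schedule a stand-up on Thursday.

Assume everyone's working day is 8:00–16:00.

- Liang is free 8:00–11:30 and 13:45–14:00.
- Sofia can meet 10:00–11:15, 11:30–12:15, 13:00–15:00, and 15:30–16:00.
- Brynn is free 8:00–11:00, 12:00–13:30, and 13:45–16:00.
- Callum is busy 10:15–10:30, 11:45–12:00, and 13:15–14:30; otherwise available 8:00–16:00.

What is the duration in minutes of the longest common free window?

30 minutes

Callum free within 08:00–16:00: 08:00–10:15, 10:30–11:45, 12:00–13:15, 14:30–16:00.
Liang ∩ Sofia: 10:00–11:15, 13:45–14:00.
Liang ∩ Sofia ∩ Brynn: 10:00–11:00, 13:45–14:00.
Liang ∩ Sofia ∩ Brynn ∩ Callum: 10:00–10:15, 10:30–11:00.
Common window lengths: 15, 30 min; longest is 30.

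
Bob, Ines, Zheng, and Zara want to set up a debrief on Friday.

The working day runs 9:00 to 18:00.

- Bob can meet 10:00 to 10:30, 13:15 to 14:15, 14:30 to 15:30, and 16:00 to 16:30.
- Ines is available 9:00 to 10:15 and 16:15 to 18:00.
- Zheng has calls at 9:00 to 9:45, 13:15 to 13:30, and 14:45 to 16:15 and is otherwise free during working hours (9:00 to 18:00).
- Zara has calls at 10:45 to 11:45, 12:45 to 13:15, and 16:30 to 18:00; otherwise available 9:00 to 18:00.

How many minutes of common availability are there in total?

30 minutes

Zheng free within 09:00–18:00: 09:45–13:15, 13:30–14:45, 16:15–18:00.
Zara free within 09:00–18:00: 09:00–10:45, 11:45–12:45, 13:15–16:30.
Bob ∩ Ines: 10:00–10:15, 16:15–16:30.
Bob ∩ Ines ∩ Zheng: 10:00–10:15, 16:15–16:30.
Bob ∩ Ines ∩ Zheng ∩ Zara: 10:00–10:15, 16:15–16:30.
Total common minutes: 15 + 15 = 30.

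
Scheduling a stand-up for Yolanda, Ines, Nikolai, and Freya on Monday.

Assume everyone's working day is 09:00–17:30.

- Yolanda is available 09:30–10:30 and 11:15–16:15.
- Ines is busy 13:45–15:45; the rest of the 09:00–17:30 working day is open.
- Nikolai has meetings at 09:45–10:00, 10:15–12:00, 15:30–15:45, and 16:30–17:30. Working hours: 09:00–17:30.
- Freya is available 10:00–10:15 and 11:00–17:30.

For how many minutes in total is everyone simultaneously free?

150 minutes

Ines free within 09:00–17:30: 09:00–13:45, 15:45–17:30.
Nikolai free within 09:00–17:30: 09:00–09:45, 10:00–10:15, 12:00–15:30, 15:45–16:30.
Yolanda ∩ Ines: 09:30–10:30, 11:15–13:45, 15:45–16:15.
Yolanda ∩ Ines ∩ Nikolai: 09:30–09:45, 10:00–10:15, 12:00–13:45, 15:45–16:15.
Yolanda ∩ Ines ∩ Nikolai ∩ Freya: 10:00–10:15, 12:00–13:45, 15:45–16:15.
Total common minutes: 15 + 105 + 30 = 150.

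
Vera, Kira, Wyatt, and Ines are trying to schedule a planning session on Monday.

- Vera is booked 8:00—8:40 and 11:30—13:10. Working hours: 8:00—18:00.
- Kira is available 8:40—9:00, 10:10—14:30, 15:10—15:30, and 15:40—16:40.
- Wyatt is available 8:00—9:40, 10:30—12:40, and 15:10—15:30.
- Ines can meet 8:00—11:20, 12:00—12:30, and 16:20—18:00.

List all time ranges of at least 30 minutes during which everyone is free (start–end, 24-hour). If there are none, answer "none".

10:30–11:20

Vera free within 08:00–18:00: 08:40–11:30, 13:10–18:00.
Vera ∩ Kira: 08:40–09:00, 10:10–11:30, 13:10–14:30, 15:10–15:30, 15:40–16:40.
Vera ∩ Kira ∩ Wyatt: 08:40–09:00, 10:30–11:30, 15:10–15:30.
Vera ∩ Kira ∩ Wyatt ∩ Ines: 08:40–09:00, 10:30–11:20.
Windows ≥ 30 min: 10:30–11:20.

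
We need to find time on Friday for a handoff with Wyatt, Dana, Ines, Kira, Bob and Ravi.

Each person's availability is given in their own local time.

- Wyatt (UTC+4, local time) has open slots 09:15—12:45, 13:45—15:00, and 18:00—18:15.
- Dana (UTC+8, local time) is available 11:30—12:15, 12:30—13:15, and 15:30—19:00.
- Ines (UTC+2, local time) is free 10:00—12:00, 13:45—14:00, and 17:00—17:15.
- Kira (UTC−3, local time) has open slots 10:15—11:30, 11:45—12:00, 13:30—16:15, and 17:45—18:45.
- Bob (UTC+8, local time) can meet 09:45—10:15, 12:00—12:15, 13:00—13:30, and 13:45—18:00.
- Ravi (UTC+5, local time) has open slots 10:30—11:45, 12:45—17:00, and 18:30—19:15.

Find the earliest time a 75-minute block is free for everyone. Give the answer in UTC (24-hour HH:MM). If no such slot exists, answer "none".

none

Wyatt → UTC: 05:15–08:45, 09:45–11:00, 14:00–14:15.
Dana → UTC: 03:30–04:15, 04:30–05:15, 07:30–11:00.
Ines → UTC: 08:00–10:00, 11:45–12:00, 15:00–15:15.
Kira → UTC: 13:15–14:30, 14:45–15:00, 16:30–19:15, 20:45–21:45.
Bob → UTC: 01:45–02:15, 04:00–04:15, 05:00–05:30, 05:45–10:00.
Ravi → UTC: 05:30–06:45, 07:45–12:00, 13:30–14:15.
Wyatt ∩ Dana: 07:30–08:45, 09:45–11:00.
Wyatt ∩ Dana ∩ Ines: 08:00–08:45, 09:45–10:00.
Wyatt ∩ Dana ∩ Ines ∩ Kira: (none).
Wyatt ∩ Dana ∩ Ines ∩ Kira ∩ Bob: (none).
Wyatt ∩ Dana ∩ Ines ∩ Kira ∩ Bob ∩ Ravi: (none).
Windows ≥ 75 min: (none).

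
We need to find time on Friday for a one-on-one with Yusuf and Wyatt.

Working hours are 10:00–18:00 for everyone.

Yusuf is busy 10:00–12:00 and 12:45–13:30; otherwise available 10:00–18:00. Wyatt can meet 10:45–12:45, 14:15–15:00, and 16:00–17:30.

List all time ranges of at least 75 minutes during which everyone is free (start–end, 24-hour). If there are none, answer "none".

Yusuf free within 10:00–18:00: 12:00–12:45, 13:30–18:00.
Yusuf ∩ Wyatt: 12:00–12:45, 14:15–15:00, 16:00–17:30.
Windows ≥ 75 min: 16:00–17:30.

16:00–17:30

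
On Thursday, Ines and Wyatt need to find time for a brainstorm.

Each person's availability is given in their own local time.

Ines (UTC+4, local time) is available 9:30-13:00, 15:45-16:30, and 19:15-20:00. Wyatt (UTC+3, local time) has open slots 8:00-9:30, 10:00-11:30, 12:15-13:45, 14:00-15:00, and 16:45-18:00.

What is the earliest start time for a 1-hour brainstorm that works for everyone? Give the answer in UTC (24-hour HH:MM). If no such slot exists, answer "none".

Ines → UTC: 05:30–09:00, 11:45–12:30, 15:15–16:00.
Wyatt → UTC: 05:00–06:30, 07:00–08:30, 09:15–10:45, 11:00–12:00, 13:45–15:00.
Ines ∩ Wyatt: 05:30–06:30, 07:00–08:30, 11:45–12:00.
Windows ≥ 60 min: 05:30–06:30, 07:00–08:30.
Earliest such window starts at 05:30.

05:30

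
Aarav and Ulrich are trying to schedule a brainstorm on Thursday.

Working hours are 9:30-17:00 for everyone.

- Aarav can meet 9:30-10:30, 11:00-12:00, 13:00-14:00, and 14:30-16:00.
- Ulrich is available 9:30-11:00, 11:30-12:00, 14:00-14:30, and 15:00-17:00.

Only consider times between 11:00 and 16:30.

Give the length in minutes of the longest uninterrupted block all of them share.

Aarav ∩ Ulrich: 09:30–10:30, 11:30–12:00, 15:00–16:00.
Restricted to 11:00–16:30: 11:30–12:00, 15:00–16:00.
Common window lengths: 30, 60 min; longest is 60.

60 minutes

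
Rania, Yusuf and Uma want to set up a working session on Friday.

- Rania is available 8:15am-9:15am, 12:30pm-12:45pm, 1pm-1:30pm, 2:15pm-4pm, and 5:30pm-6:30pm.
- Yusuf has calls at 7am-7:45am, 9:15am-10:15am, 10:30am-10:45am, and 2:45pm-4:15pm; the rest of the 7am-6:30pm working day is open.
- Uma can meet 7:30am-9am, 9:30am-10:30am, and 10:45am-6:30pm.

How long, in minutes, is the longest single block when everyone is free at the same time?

60 minutes

Yusuf free within 07:00–18:30: 07:45–09:15, 10:15–10:30, 10:45–14:45, 16:15–18:30.
Rania ∩ Yusuf: 08:15–09:15, 12:30–12:45, 13:00–13:30, 14:15–14:45, 17:30–18:30.
Rania ∩ Yusuf ∩ Uma: 08:15–09:00, 12:30–12:45, 13:00–13:30, 14:15–14:45, 17:30–18:30.
Common window lengths: 45, 15, 30, 30, 60 min; longest is 60.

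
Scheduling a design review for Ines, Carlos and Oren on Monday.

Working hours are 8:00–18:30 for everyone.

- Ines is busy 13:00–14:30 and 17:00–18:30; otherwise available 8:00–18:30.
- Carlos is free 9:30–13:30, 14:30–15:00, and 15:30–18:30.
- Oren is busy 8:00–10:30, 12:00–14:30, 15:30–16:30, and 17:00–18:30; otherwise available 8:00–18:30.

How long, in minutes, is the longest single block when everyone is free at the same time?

90 minutes

Ines free within 08:00–18:30: 08:00–13:00, 14:30–17:00.
Oren free within 08:00–18:30: 10:30–12:00, 14:30–15:30, 16:30–17:00.
Ines ∩ Carlos: 09:30–13:00, 14:30–15:00, 15:30–17:00.
Ines ∩ Carlos ∩ Oren: 10:30–12:00, 14:30–15:00, 16:30–17:00.
Common window lengths: 90, 30, 30 min; longest is 90.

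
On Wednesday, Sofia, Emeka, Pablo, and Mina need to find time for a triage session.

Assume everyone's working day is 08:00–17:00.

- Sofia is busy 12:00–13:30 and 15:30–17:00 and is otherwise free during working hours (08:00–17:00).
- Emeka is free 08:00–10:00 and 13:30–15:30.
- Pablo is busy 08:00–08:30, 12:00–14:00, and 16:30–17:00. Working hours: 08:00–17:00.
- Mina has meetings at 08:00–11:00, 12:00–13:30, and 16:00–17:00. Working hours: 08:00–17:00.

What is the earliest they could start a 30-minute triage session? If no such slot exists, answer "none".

14:00

Sofia free within 08:00–17:00: 08:00–12:00, 13:30–15:30.
Pablo free within 08:00–17:00: 08:30–12:00, 14:00–16:30.
Mina free within 08:00–17:00: 11:00–12:00, 13:30–16:00.
Sofia ∩ Emeka: 08:00–10:00, 13:30–15:30.
Sofia ∩ Emeka ∩ Pablo: 08:30–10:00, 14:00–15:30.
Sofia ∩ Emeka ∩ Pablo ∩ Mina: 14:00–15:30.
Windows ≥ 30 min: 14:00–15:30.
Earliest such window starts at 14:00.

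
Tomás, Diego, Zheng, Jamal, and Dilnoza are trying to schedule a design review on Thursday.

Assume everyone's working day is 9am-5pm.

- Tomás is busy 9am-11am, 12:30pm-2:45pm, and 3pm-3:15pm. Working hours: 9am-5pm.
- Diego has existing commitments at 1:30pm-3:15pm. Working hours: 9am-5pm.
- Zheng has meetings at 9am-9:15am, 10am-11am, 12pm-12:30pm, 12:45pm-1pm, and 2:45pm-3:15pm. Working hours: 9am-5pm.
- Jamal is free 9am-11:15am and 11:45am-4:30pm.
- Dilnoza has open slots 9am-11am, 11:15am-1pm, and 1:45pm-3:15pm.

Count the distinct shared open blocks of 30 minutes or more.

0

Tomás free within 09:00–17:00: 11:00–12:30, 14:45–15:00, 15:15–17:00.
Diego free within 09:00–17:00: 09:00–13:30, 15:15–17:00.
Zheng free within 09:00–17:00: 09:15–10:00, 11:00–12:00, 12:30–12:45, 13:00–14:45, 15:15–17:00.
Tomás ∩ Diego: 11:00–12:30, 15:15–17:00.
Tomás ∩ Diego ∩ Zheng: 11:00–12:00, 15:15–17:00.
Tomás ∩ Diego ∩ Zheng ∩ Jamal: 11:00–11:15, 11:45–12:00, 15:15–16:30.
Tomás ∩ Diego ∩ Zheng ∩ Jamal ∩ Dilnoza: 11:45–12:00.
Windows ≥ 30 min: (none).
That's 0 windows.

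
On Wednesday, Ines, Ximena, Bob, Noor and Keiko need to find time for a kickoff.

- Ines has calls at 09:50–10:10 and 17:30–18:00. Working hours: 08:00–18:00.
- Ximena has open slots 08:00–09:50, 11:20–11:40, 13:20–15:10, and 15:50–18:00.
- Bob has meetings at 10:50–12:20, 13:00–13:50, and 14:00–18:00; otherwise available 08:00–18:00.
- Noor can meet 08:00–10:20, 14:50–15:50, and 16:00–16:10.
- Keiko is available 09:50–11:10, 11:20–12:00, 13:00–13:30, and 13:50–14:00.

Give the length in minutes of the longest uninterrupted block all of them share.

Ines free within 08:00–18:00: 08:00–09:50, 10:10–17:30.
Bob free within 08:00–18:00: 08:00–10:50, 12:20–13:00, 13:50–14:00.
Ines ∩ Ximena: 08:00–09:50, 11:20–11:40, 13:20–15:10, 15:50–17:30.
Ines ∩ Ximena ∩ Bob: 08:00–09:50, 13:50–14:00.
Ines ∩ Ximena ∩ Bob ∩ Noor: 08:00–09:50.
Ines ∩ Ximena ∩ Bob ∩ Noor ∩ Keiko: (none).
No common window.

0 minutes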